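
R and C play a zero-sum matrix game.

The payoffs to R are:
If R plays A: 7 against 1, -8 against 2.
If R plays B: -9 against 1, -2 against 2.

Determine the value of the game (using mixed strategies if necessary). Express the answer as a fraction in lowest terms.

-43/11

Row minima are -8 and -9, so R's maximin is -8; column maxima are 7 and -2, so C's minimax is -2. These differ, so the equilibrium is in mixed strategies.
Let R play A with probability p. C is indifferent when 7p − 9(1−p) = −8p − 2(1−p), giving p = 7/22.
Let C play 1 with probability q. R is indifferent when 7q − 8(1−q) = −9q − 2(1−q), giving q = 3/11.
The value is 7·(3/11) + (-8)·(8/11) = -43/11.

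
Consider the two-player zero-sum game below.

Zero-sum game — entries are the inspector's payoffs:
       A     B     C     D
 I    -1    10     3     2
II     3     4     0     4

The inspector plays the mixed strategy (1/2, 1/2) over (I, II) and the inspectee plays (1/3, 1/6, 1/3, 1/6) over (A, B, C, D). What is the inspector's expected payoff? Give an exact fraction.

Against (1/3, 1/6, 1/3, 1/6), each row's expected payoff is I: 8/3; II: 7/3.
Taking the (1/2, 1/2)-weighted average: (1/2)·(8/3) + (1/2)·(7/3) = 5/2.

5/2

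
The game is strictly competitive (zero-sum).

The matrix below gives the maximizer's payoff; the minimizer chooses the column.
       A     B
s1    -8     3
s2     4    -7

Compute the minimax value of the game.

-2

Row minima are -8 and -7, so the maximizer's maximin is -7; column maxima are 4 and 3, so the minimizer's minimax is 3. These differ, so the equilibrium is in mixed strategies.
Let the maximizer play s1 with probability p. The minimizer is indifferent when −8p + 4(1−p) = 3p − 7(1−p), giving p = 1/2.
Let the minimizer play A with probability q. The maximizer is indifferent when −8q + 3(1−q) = 4q − 7(1−q), giving q = 5/11.
The value is -8·(5/11) + (3)·(6/11) = -2.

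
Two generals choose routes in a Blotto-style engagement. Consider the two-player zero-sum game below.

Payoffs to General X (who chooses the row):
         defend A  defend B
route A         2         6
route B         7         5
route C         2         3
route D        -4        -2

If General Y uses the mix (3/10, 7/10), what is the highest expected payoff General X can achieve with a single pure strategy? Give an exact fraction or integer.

28/5

route A: (2)·(3/10) + (6)·(7/10) = 24/5.
route B: (7)·(3/10) + (5)·(7/10) = 28/5.
route C: (2)·(3/10) + (3)·(7/10) = 27/10.
route D: (-4)·(3/10) + (-2)·(7/10) = -13/5.
The best pure response is route B with expected payoff 28/5.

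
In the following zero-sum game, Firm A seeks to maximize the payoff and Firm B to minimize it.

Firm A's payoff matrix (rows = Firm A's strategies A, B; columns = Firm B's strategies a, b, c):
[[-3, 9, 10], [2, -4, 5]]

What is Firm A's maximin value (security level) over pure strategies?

-3

The worst-case payoff for each row is A: -3, B: -4.
The best of these is -3.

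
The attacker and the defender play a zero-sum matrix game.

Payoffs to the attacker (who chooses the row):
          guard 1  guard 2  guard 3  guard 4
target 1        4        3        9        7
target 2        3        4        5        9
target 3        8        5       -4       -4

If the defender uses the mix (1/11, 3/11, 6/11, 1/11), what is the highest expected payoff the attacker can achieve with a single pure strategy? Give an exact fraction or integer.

74/11

target 1: (4)·(1/11) + (3)·(3/11) + (9)·(6/11) + (7)·(1/11) = 74/11.
target 2: (3)·(1/11) + (4)·(3/11) + (5)·(6/11) + (9)·(1/11) = 54/11.
target 3: (8)·(1/11) + (5)·(3/11) + (-4)·(6/11) + (-4)·(1/11) = -5/11.
The best pure response is target 1 with expected payoff 74/11.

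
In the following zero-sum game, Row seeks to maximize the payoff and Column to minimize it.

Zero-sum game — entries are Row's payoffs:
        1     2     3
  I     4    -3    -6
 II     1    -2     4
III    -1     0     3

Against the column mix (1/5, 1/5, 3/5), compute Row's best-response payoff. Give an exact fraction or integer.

I: (4)·(1/5) + (-3)·(1/5) + (-6)·(3/5) = -17/5.
II: (1)·(1/5) + (-2)·(1/5) + (4)·(3/5) = 11/5.
III: (-1)·(1/5) + (0)·(1/5) + (3)·(3/5) = 8/5.
The best pure response is II with expected payoff 11/5.

11/5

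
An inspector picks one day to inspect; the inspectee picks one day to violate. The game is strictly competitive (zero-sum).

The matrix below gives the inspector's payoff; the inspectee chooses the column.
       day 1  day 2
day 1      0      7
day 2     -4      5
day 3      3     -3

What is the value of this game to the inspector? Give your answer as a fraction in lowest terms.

21/13

Row day 2 is strictly dominated by row day 1, so the inspector never plays it.
The remaining 2×2 game on (day 1, day 3) × (day 1, day 2) has no saddle point. Let the inspector play day 1 with probability p; indifference gives 3(1−p) = 7p − 3(1−p), so p = 6/13.
Similarly the inspectee's optimal q on day 1 is 10/13, and the value is 0·(10/13) + (7)·(3/13) = 21/13.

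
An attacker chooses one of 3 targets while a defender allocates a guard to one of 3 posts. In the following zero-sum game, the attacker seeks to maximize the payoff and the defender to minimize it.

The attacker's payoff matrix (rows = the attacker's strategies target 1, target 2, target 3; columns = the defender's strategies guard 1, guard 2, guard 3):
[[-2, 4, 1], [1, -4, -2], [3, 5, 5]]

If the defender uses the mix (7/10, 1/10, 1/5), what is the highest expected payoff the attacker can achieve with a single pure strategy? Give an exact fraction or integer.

18/5

target 1: (-2)·(7/10) + (4)·(1/10) + (1)·(1/5) = -4/5.
target 2: (1)·(7/10) + (-4)·(1/10) + (-2)·(1/5) = -1/10.
target 3: (3)·(7/10) + (5)·(1/10) + (5)·(1/5) = 18/5.
The best pure response is target 3 with expected payoff 18/5.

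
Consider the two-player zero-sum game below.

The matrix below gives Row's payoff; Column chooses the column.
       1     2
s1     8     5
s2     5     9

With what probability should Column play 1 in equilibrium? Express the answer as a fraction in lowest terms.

4/7

Row minima are 5 and 5, so Row's maximin is 5; column maxima are 8 and 9, so Column's minimax is 8. These differ, so the equilibrium is in mixed strategies.
Let Column play 1 with probability q. Row is indifferent when 8q + 5(1−q) = 5q + 9(1−q), giving q = 4/7.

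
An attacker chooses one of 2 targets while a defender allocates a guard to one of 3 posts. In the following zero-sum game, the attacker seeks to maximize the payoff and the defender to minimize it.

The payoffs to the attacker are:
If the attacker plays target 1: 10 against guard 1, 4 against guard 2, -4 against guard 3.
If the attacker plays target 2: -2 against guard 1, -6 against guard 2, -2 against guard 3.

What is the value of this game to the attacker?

Column guard 1 is strictly dominated by guard 2 for the defender (it gives the attacker more in every row).
The remaining 2×2 game on (target 1, target 2) × (guard 2, guard 3) has no saddle point. Let the attacker play target 1 with probability p; indifference gives 4p − 6(1−p) = −4p − 2(1−p), so p = 1/3.
Similarly the defender's optimal q on guard 2 is 1/6, and the value is 4·(1/6) + (-4)·(5/6) = -8/3.

-8/3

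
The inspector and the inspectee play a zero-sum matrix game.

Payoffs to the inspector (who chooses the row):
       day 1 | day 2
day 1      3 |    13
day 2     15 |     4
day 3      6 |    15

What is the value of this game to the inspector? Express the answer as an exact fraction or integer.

201/20

Row day 1 is strictly dominated by row day 3, so the inspector never plays it.
The remaining 2×2 game on (day 2, day 3) × (day 1, day 2) has no saddle point. Let the inspector play day 2 with probability p; indifference gives 15p + 6(1−p) = 4p + 15(1−p), so p = 9/20.
Similarly the inspectee's optimal q on day 1 is 11/20, and the value is 15·(11/20) + (4)·(9/20) = 201/20.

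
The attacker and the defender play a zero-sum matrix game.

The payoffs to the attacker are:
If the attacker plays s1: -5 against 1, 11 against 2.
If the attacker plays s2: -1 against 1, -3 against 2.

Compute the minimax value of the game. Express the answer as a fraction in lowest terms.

-13/9

Row minima are -5 and -3, so the attacker's maximin is -3; column maxima are -1 and 11, so the defender's minimax is -1. These differ, so the equilibrium is in mixed strategies.
Let the attacker play s1 with probability p. The defender is indifferent when −5p − (1−p) = 11p − 3(1−p), giving p = 1/9.
Let the defender play 1 with probability q. The attacker is indifferent when −5q + 11(1−q) = −q − 3(1−q), giving q = 7/9.
The value is -5·(7/9) + (11)·(2/9) = -13/9.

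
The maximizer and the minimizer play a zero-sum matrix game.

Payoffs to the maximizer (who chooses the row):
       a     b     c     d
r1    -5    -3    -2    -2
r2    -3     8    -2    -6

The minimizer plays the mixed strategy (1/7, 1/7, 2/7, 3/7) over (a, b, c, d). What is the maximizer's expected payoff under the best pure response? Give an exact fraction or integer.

-17/7

r1: (-5)·(1/7) + (-3)·(1/7) + (-2)·(2/7) + (-2)·(3/7) = -18/7.
r2: (-3)·(1/7) + (8)·(1/7) + (-2)·(2/7) + (-6)·(3/7) = -17/7.
The best pure response is r2 with expected payoff -17/7.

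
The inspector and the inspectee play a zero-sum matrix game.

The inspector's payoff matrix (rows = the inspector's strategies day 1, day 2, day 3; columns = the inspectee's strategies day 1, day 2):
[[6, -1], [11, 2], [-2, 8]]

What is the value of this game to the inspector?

Row day 1 is strictly dominated by row day 2, so the inspector never plays it.
The remaining 2×2 game on (day 2, day 3) × (day 1, day 2) has no saddle point. Let the inspector play day 2 with probability p; indifference gives 11p − 2(1−p) = 2p + 8(1−p), so p = 10/19.
Similarly the inspectee's optimal q on day 1 is 6/19, and the value is 11·(6/19) + (2)·(13/19) = 92/19.

92/19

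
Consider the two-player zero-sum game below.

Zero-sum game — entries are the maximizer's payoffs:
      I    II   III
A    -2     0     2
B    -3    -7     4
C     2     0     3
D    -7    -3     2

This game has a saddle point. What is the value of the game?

Row minima: -2, -7, 0, -7 → the maximizer's maximin is 0.
Column maxima: 2, 0, 4 → the minimizer's minimax is 0.
They coincide at (C, II), so the value is 0.

0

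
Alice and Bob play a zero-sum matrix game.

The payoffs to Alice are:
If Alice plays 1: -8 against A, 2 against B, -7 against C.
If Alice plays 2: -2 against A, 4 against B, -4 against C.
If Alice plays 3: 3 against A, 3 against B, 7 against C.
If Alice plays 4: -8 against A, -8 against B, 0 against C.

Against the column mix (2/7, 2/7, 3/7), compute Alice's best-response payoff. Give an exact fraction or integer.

1: (-8)·(2/7) + (2)·(2/7) + (-7)·(3/7) = -33/7.
2: (-2)·(2/7) + (4)·(2/7) + (-4)·(3/7) = -8/7.
3: (3)·(2/7) + (3)·(2/7) + (7)·(3/7) = 33/7.
4: (-8)·(2/7) + (-8)·(2/7) + (0)·(3/7) = -32/7.
The best pure response is 3 with expected payoff 33/7.

33/7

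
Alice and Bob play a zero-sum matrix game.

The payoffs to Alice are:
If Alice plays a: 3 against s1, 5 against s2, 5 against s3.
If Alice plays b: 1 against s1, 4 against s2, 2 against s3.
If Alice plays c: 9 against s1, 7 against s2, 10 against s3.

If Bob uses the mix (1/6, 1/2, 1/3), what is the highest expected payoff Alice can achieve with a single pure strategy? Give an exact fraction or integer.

25/3

a: (3)·(1/6) + (5)·(1/2) + (5)·(1/3) = 14/3.
b: (1)·(1/6) + (4)·(1/2) + (2)·(1/3) = 17/6.
c: (9)·(1/6) + (7)·(1/2) + (10)·(1/3) = 25/3.
The best pure response is c with expected payoff 25/3.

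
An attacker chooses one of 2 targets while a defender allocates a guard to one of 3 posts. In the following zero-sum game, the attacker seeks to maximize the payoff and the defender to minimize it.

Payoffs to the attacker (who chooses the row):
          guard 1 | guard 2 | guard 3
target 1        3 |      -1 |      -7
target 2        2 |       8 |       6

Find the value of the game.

Column guard 2 is strictly dominated by guard 3 for the defender (it gives the attacker more in every row).
The remaining 2×2 game on (target 1, target 2) × (guard 1, guard 3) has no saddle point. Let the attacker play target 1 with probability p; indifference gives 3p + 2(1−p) = −7p + 6(1−p), so p = 2/7.
Similarly the defender's optimal q on guard 1 is 13/14, and the value is 3·(13/14) + (-7)·(1/14) = 16/7.

16/7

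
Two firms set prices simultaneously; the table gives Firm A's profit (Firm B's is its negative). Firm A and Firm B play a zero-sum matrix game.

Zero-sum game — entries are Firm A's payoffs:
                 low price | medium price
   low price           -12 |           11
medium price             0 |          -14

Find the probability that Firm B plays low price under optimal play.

25/37

Row minima are -12 and -14, so Firm A's maximin is -12; column maxima are 0 and 11, so Firm B's minimax is 0. These differ, so the equilibrium is in mixed strategies.
Let Firm B play low price with probability q. Firm A is indifferent when −12q + 11(1−q) = −14(1−q), giving q = 25/37.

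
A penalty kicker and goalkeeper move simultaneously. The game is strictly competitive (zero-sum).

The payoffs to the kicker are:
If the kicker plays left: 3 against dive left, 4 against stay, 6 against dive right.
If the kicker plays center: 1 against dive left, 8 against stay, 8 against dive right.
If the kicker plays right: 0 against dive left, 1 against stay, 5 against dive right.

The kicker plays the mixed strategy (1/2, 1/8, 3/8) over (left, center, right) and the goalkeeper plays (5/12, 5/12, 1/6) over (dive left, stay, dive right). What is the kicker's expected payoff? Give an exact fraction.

49/16

Against (5/12, 5/12, 1/6), each row's expected payoff is left: 47/12; center: 61/12; right: 5/4.
Taking the (1/2, 1/8, 3/8)-weighted average: (1/2)·(47/12) + (1/8)·(61/12) + (3/8)·(5/4) = 49/16.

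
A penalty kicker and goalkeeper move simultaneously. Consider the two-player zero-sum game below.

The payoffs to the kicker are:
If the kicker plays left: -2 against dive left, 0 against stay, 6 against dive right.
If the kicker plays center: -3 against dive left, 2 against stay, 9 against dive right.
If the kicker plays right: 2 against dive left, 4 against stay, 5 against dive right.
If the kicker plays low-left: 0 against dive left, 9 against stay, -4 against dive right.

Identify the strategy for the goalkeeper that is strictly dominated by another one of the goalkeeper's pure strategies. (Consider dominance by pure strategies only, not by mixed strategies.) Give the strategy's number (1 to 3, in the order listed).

The goalkeeper prefers columns that give the kicker less. Compare stay with dive left: -2 < 0, -3 < 2, 2 < 4, 0 < 9.
So dive left strictly dominates stay for the goalkeeper; stay is strictly dominated.

2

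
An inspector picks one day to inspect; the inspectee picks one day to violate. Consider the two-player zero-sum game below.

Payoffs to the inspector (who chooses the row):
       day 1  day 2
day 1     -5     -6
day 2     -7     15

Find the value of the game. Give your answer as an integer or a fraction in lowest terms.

-117/23

Row minima are -6 and -7, so the inspector's maximin is -6; column maxima are -5 and 15, so the inspectee's minimax is -5. These differ, so the equilibrium is in mixed strategies.
Let the inspector play day 1 with probability p. The inspectee is indifferent when −5p − 7(1−p) = −6p + 15(1−p), giving p = 22/23.
Let the inspectee play day 1 with probability q. The inspector is indifferent when −5q − 6(1−q) = −7q + 15(1−q), giving q = 21/23.
The value is -5·(21/23) + (-6)·(2/23) = -117/23.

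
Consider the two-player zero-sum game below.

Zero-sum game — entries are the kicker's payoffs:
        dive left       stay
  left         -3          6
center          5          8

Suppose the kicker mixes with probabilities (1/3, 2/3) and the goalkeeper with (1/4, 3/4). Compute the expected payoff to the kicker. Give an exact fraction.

Against (1/4, 3/4), each row's expected payoff is left: 15/4; center: 29/4.
Taking the (1/3, 2/3)-weighted average: (1/3)·(15/4) + (2/3)·(29/4) = 73/12.

73/12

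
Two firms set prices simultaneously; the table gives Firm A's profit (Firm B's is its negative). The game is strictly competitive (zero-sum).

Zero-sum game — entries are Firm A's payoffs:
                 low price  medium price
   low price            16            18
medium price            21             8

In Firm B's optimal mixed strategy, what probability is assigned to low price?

2/3

Row minima are 16 and 8, so Firm A's maximin is 16; column maxima are 21 and 18, so Firm B's minimax is 18. These differ, so the equilibrium is in mixed strategies.
Let Firm B play low price with probability q. Firm A is indifferent when 16q + 18(1−q) = 21q + 8(1−q), giving q = 2/3.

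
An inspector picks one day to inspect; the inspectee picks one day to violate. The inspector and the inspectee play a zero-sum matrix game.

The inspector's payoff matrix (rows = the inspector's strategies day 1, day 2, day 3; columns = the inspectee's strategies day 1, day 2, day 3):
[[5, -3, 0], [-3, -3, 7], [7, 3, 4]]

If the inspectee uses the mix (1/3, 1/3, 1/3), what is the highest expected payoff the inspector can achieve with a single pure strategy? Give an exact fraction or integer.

day 1: (5)·(1/3) + (-3)·(1/3) + (0)·(1/3) = 2/3.
day 2: (-3)·(1/3) + (-3)·(1/3) + (7)·(1/3) = 1/3.
day 3: (7)·(1/3) + (3)·(1/3) + (4)·(1/3) = 14/3.
The best pure response is day 3 with expected payoff 14/3.

14/3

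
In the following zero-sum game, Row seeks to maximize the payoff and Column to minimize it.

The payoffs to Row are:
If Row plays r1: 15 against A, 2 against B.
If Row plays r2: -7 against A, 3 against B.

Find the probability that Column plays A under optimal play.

Row minima are 2 and -7, so Row's maximin is 2; column maxima are 15 and 3, so Column's minimax is 3. These differ, so the equilibrium is in mixed strategies.
Let Column play A with probability q. Row is indifferent when 15q + 2(1−q) = −7q + 3(1−q), giving q = 1/23.

1/23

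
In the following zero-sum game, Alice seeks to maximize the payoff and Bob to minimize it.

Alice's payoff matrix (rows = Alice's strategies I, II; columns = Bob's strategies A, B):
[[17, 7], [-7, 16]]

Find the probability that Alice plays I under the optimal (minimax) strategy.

23/33

Row minima are 7 and -7, so Alice's maximin is 7; column maxima are 17 and 16, so Bob's minimax is 16. These differ, so the equilibrium is in mixed strategies.
Let Alice play I with probability p. Bob is indifferent when 17p − 7(1−p) = 7p + 16(1−p), giving p = 23/33.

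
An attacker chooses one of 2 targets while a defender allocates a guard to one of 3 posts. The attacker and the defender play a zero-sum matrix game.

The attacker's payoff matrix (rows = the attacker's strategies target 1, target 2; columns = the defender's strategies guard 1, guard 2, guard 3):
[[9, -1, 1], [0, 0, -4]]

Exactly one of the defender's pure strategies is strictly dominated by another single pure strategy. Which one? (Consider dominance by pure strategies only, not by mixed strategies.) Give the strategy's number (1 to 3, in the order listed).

1

The defender prefers columns that give the attacker less. Compare guard 1 with guard 3: 1 < 9, -4 < 0.
So guard 3 strictly dominates guard 1 for the defender; guard 1 is strictly dominated.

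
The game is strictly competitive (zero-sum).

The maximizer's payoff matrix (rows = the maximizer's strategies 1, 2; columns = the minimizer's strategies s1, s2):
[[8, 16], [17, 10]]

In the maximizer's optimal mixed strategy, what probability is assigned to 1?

Row minima are 8 and 10, so the maximizer's maximin is 10; column maxima are 17 and 16, so the minimizer's minimax is 16. These differ, so the equilibrium is in mixed strategies.
Let the maximizer play 1 with probability p. The minimizer is indifferent when 8p + 17(1−p) = 16p + 10(1−p), giving p = 7/15.

7/15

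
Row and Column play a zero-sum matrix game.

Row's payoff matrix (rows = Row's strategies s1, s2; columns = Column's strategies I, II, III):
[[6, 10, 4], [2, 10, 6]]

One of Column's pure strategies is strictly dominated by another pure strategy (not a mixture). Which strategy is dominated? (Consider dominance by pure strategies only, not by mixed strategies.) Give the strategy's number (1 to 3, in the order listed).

2

Column prefers columns that give Row less. Compare II with I: 6 < 10, 2 < 10.
So I strictly dominates II for Column; II is strictly dominated.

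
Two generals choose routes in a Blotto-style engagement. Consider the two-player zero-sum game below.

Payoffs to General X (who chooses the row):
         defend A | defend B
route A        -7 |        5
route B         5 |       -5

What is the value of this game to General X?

-5/11

Row minima are -7 and -5, so General X's maximin is -5; column maxima are 5 and 5, so General Y's minimax is 5. These differ, so the equilibrium is in mixed strategies.
Let General X play route A with probability p. General Y is indifferent when −7p + 5(1−p) = 5p − 5(1−p), giving p = 5/11.
Let General Y play defend A with probability q. General X is indifferent when −7q + 5(1−q) = 5q − 5(1−q), giving q = 5/11.
The value is -7·(5/11) + (5)·(6/11) = -5/11.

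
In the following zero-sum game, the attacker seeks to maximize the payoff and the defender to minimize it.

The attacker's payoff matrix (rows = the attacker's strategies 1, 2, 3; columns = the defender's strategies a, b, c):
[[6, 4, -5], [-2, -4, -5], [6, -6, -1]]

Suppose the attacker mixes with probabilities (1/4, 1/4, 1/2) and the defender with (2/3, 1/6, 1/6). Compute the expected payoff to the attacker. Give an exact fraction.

5/3

Against (2/3, 1/6, 1/6), each row's expected payoff is 1: 23/6; 2: -17/6; 3: 17/6.
Taking the (1/4, 1/4, 1/2)-weighted average: (1/4)·(23/6) + (1/4)·(-17/6) + (1/2)·(17/6) = 5/3.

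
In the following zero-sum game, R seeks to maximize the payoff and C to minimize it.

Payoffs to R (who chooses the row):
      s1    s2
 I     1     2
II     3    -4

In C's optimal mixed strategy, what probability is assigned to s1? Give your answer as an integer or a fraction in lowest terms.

3/4

Row minima are 1 and -4, so R's maximin is 1; column maxima are 3 and 2, so C's minimax is 2. These differ, so the equilibrium is in mixed strategies.
Let C play s1 with probability q. R is indifferent when q + 2(1−q) = 3q − 4(1−q), giving q = 3/4.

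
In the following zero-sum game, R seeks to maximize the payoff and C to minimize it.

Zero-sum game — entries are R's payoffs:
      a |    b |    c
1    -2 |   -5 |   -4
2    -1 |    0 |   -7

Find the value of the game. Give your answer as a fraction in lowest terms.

-35/8

Column a is strictly dominated by c for C (it gives R more in every row).
The remaining 2×2 game on (1, 2) × (b, c) has no saddle point. Let R play 1 with probability p; indifference gives −5p = −4p − 7(1−p), so p = 7/8.
Similarly C's optimal q on b is 3/8, and the value is -5·(3/8) + (-4)·(5/8) = -35/8.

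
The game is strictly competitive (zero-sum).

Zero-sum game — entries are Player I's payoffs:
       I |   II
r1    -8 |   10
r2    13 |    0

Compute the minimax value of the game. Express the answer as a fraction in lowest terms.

Row minima are -8 and 0, so Player I's maximin is 0; column maxima are 13 and 10, so Player II's minimax is 10. These differ, so the equilibrium is in mixed strategies.
Let Player I play r1 with probability p. Player II is indifferent when −8p + 13(1−p) = 10p, giving p = 13/31.
Let Player II play I with probability q. Player I is indifferent when −8q + 10(1−q) = 13q, giving q = 10/31.
The value is -8·(10/31) + (10)·(21/31) = 130/31.

130/31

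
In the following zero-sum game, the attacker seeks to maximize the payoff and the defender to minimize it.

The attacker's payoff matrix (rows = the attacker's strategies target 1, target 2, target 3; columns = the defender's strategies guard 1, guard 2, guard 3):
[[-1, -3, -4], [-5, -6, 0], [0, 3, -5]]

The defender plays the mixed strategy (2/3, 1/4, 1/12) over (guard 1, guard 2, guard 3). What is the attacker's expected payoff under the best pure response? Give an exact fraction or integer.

1/3

target 1: (-1)·(2/3) + (-3)·(1/4) + (-4)·(1/12) = -7/4.
target 2: (-5)·(2/3) + (-6)·(1/4) + (0)·(1/12) = -29/6.
target 3: (0)·(2/3) + (3)·(1/4) + (-5)·(1/12) = 1/3.
The best pure response is target 3 with expected payoff 1/3.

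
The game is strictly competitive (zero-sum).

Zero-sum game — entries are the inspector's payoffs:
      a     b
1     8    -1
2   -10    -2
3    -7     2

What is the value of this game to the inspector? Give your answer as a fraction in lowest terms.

1/2

Row 2 is strictly dominated by row 3, so the inspector never plays it.
The remaining 2×2 game on (1, 3) × (a, b) has no saddle point. Let the inspector play 1 with probability p; indifference gives 8p − 7(1−p) = −p + 2(1−p), so p = 1/2.
Similarly the inspectee's optimal q on a is 1/6, and the value is 8·(1/6) + (-1)·(5/6) = 1/2.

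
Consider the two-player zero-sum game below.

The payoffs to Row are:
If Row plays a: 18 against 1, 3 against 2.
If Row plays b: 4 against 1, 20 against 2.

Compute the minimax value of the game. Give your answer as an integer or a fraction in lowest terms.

Row minima are 3 and 4, so Row's maximin is 4; column maxima are 18 and 20, so Column's minimax is 18. These differ, so the equilibrium is in mixed strategies.
Let Row play a with probability p. Column is indifferent when 18p + 4(1−p) = 3p + 20(1−p), giving p = 16/31.
Let Column play 1 with probability q. Row is indifferent when 18q + 3(1−q) = 4q + 20(1−q), giving q = 17/31.
The value is 18·(17/31) + (3)·(14/31) = 348/31.

348/31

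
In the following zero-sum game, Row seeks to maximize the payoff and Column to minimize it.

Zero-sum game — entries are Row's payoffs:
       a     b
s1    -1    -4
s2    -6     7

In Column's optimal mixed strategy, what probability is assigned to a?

11/16

Row minima are -4 and -6, so Row's maximin is -4; column maxima are -1 and 7, so Column's minimax is -1. These differ, so the equilibrium is in mixed strategies.
Let Column play a with probability q. Row is indifferent when −q − 4(1−q) = −6q + 7(1−q), giving q = 11/16.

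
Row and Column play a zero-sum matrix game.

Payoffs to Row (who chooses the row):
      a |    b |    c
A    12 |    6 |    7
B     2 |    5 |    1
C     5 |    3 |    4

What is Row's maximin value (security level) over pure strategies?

6

The worst-case payoff for each row is A: 6, B: 1, C: 3.
The best of these is 6.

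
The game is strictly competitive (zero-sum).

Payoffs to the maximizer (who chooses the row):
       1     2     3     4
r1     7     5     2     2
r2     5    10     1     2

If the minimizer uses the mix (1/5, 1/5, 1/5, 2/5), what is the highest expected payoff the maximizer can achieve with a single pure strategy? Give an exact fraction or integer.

4

r1: (7)·(1/5) + (5)·(1/5) + (2)·(1/5) + (2)·(2/5) = 18/5.
r2: (5)·(1/5) + (10)·(1/5) + (1)·(1/5) + (2)·(2/5) = 4.
The best pure response is r2 with expected payoff 4.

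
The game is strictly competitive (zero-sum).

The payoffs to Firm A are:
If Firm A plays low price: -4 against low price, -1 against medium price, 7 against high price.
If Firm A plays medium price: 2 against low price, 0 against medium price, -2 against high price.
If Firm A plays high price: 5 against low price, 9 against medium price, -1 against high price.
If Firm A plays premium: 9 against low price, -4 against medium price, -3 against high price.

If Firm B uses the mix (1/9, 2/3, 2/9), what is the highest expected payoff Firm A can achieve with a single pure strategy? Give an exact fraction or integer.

19/3

low price: (-4)·(1/9) + (-1)·(2/3) + (7)·(2/9) = 4/9.
medium price: (2)·(1/9) + (0)·(2/3) + (-2)·(2/9) = -2/9.
high price: (5)·(1/9) + (9)·(2/3) + (-1)·(2/9) = 19/3.
premium: (9)·(1/9) + (-4)·(2/3) + (-3)·(2/9) = -7/3.
The best pure response is high price with expected payoff 19/3.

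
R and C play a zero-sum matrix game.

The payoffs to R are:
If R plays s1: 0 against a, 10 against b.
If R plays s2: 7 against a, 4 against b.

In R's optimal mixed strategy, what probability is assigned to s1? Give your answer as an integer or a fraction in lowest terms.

Row minima are 0 and 4, so R's maximin is 4; column maxima are 7 and 10, so C's minimax is 7. These differ, so the equilibrium is in mixed strategies.
Let R play s1 with probability p. C is indifferent when 7(1−p) = 10p + 4(1−p), giving p = 3/13.

3/13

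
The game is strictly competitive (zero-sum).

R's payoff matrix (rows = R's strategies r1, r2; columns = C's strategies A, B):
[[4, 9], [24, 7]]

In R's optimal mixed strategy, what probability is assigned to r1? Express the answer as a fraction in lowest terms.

17/22

Row minima are 4 and 7, so R's maximin is 7; column maxima are 24 and 9, so C's minimax is 9. These differ, so the equilibrium is in mixed strategies.
Let R play r1 with probability p. C is indifferent when 4p + 24(1−p) = 9p + 7(1−p), giving p = 17/22.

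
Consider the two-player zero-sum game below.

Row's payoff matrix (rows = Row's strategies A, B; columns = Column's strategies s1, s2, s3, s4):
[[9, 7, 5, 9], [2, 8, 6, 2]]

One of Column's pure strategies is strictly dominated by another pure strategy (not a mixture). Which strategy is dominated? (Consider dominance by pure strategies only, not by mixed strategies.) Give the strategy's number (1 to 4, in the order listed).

2

Column prefers columns that give Row less. Compare s2 with s3: 5 < 7, 6 < 8.
So s3 strictly dominates s2 for Column; s2 is strictly dominated.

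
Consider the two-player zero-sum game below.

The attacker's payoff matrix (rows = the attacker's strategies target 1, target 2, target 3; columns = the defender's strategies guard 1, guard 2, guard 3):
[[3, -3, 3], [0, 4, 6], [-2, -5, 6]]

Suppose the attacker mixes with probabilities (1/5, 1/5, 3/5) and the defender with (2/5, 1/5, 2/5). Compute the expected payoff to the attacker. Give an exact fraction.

Against (2/5, 1/5, 2/5), each row's expected payoff is target 1: 9/5; target 2: 16/5; target 3: 3/5.
Taking the (1/5, 1/5, 3/5)-weighted average: (1/5)·(9/5) + (1/5)·(16/5) + (3/5)·(3/5) = 34/25.

34/25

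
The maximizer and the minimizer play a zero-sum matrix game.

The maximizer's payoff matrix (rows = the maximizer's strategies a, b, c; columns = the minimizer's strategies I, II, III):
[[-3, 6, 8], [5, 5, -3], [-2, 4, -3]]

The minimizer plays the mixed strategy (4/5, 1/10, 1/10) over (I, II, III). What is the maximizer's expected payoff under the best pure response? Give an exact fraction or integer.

21/5

a: (-3)·(4/5) + (6)·(1/10) + (8)·(1/10) = -1.
b: (5)·(4/5) + (5)·(1/10) + (-3)·(1/10) = 21/5.
c: (-2)·(4/5) + (4)·(1/10) + (-3)·(1/10) = -3/2.
The best pure response is b with expected payoff 21/5.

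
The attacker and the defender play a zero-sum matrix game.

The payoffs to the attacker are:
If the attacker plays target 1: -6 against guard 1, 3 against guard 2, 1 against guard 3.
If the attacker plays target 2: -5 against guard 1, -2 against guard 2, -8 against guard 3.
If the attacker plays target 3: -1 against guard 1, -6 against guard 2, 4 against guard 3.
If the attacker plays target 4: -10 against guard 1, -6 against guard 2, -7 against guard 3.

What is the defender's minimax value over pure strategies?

-1

The worst case (largest entry) in each column is guard 1: -1, guard 2: 3, guard 3: 4.
The best (smallest) of these is -1.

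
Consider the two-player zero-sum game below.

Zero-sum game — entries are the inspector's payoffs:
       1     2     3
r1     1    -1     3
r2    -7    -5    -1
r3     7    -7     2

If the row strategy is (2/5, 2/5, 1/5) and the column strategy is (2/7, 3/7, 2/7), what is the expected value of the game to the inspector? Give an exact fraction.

Against (2/7, 3/7, 2/7), each row's expected payoff is r1: 5/7; r2: -31/7; r3: -3/7.
Taking the (2/5, 2/5, 1/5)-weighted average: (2/5)·(5/7) + (2/5)·(-31/7) + (1/5)·(-3/7) = -11/7.

-11/7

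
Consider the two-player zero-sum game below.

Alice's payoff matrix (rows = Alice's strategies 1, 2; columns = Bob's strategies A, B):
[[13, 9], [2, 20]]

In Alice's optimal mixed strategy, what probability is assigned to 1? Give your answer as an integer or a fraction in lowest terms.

Row minima are 9 and 2, so Alice's maximin is 9; column maxima are 13 and 20, so Bob's minimax is 13. These differ, so the equilibrium is in mixed strategies.
Let Alice play 1 with probability p. Bob is indifferent when 13p + 2(1−p) = 9p + 20(1−p), giving p = 9/11.

9/11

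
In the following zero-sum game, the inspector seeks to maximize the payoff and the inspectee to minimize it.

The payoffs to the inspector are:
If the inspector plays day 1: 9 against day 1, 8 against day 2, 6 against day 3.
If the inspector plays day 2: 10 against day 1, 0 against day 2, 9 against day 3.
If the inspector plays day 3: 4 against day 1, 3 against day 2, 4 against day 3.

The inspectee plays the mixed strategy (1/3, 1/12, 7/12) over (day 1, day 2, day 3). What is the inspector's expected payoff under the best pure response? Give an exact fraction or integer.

day 1: (9)·(1/3) + (8)·(1/12) + (6)·(7/12) = 43/6.
day 2: (10)·(1/3) + (0)·(1/12) + (9)·(7/12) = 103/12.
day 3: (4)·(1/3) + (3)·(1/12) + (4)·(7/12) = 47/12.
The best pure response is day 2 with expected payoff 103/12.

103/12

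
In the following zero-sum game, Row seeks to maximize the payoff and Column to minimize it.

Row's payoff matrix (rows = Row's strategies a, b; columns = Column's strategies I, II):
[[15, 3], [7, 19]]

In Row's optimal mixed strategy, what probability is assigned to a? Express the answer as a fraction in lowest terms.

1/2

Row minima are 3 and 7, so Row's maximin is 7; column maxima are 15 and 19, so Column's minimax is 15. These differ, so the equilibrium is in mixed strategies.
Let Row play a with probability p. Column is indifferent when 15p + 7(1−p) = 3p + 19(1−p), giving p = 1/2.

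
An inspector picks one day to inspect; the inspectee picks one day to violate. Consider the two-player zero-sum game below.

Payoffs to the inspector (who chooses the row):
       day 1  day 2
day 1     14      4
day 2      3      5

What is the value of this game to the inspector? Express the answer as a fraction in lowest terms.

Row minima are 4 and 3, so the inspector's maximin is 4; column maxima are 14 and 5, so the inspectee's minimax is 5. These differ, so the equilibrium is in mixed strategies.
Let the inspector play day 1 with probability p. The inspectee is indifferent when 14p + 3(1−p) = 4p + 5(1−p), giving p = 1/6.
Let the inspectee play day 1 with probability q. The inspector is indifferent when 14q + 4(1−q) = 3q + 5(1−q), giving q = 1/12.
The value is 14·(1/12) + (4)·(11/12) = 29/6.

29/6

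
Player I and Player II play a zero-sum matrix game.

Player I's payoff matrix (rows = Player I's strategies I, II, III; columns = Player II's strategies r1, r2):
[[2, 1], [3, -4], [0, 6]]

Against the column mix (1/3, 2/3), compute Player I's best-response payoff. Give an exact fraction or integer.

4

I: (2)·(1/3) + (1)·(2/3) = 4/3.
II: (3)·(1/3) + (-4)·(2/3) = -5/3.
III: (0)·(1/3) + (6)·(2/3) = 4.
The best pure response is III with expected payoff 4.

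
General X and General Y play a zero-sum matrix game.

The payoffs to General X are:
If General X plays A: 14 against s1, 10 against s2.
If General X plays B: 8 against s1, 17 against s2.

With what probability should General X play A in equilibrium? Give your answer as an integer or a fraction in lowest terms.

Row minima are 10 and 8, so General X's maximin is 10; column maxima are 14 and 17, so General Y's minimax is 14. These differ, so the equilibrium is in mixed strategies.
Let General X play A with probability p. General Y is indifferent when 14p + 8(1−p) = 10p + 17(1−p), giving p = 9/13.

9/13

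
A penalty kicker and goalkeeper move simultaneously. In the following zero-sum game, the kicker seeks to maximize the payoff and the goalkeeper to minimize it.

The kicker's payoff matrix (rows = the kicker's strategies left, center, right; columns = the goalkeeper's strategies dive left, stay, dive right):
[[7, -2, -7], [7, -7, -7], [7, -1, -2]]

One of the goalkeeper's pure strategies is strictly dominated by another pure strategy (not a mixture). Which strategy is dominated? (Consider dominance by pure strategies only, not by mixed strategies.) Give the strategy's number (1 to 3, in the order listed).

1

The goalkeeper prefers columns that give the kicker less. Compare dive left with stay: -2 < 7, -7 < 7, -1 < 7.
So stay strictly dominates dive left for the goalkeeper; dive left is strictly dominated.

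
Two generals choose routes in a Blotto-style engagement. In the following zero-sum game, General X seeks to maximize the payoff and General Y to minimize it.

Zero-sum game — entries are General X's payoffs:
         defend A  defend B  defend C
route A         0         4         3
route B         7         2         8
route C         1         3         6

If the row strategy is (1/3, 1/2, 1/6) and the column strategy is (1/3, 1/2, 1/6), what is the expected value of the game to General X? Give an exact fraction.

Against (1/3, 1/2, 1/6), each row's expected payoff is route A: 5/2; route B: 14/3; route C: 17/6.
Taking the (1/3, 1/2, 1/6)-weighted average: (1/3)·(5/2) + (1/2)·(14/3) + (1/6)·(17/6) = 131/36.

131/36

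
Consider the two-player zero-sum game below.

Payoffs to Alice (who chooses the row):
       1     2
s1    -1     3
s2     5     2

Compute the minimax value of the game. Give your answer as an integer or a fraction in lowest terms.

17/7

Row minima are -1 and 2, so Alice's maximin is 2; column maxima are 5 and 3, so Bob's minimax is 3. These differ, so the equilibrium is in mixed strategies.
Let Alice play s1 with probability p. Bob is indifferent when −p + 5(1−p) = 3p + 2(1−p), giving p = 3/7.
Let Bob play 1 with probability q. Alice is indifferent when −q + 3(1−q) = 5q + 2(1−q), giving q = 1/7.
The value is -1·(1/7) + (3)·(6/7) = 17/7.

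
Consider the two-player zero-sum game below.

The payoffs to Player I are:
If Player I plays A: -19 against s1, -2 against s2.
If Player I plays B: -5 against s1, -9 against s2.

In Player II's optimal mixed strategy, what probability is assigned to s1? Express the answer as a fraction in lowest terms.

Row minima are -19 and -9, so Player I's maximin is -9; column maxima are -5 and -2, so Player II's minimax is -5. These differ, so the equilibrium is in mixed strategies.
Let Player II play s1 with probability q. Player I is indifferent when −19q − 2(1−q) = −5q − 9(1−q), giving q = 1/3.

1/3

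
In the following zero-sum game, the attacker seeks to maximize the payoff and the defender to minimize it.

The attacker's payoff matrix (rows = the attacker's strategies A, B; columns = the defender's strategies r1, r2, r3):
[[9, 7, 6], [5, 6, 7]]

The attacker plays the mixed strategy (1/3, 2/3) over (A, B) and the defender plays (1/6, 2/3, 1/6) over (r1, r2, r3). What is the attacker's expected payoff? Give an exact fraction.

Against (1/6, 2/3, 1/6), each row's expected payoff is A: 43/6; B: 6.
Taking the (1/3, 2/3)-weighted average: (1/3)·(43/6) + (2/3)·(6) = 115/18.

115/18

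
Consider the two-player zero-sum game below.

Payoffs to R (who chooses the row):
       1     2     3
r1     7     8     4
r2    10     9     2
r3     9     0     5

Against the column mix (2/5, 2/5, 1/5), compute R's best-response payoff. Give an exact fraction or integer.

8

r1: (7)·(2/5) + (8)·(2/5) + (4)·(1/5) = 34/5.
r2: (10)·(2/5) + (9)·(2/5) + (2)·(1/5) = 8.
r3: (9)·(2/5) + (0)·(2/5) + (5)·(1/5) = 23/5.
The best pure response is r2 with expected payoff 8.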